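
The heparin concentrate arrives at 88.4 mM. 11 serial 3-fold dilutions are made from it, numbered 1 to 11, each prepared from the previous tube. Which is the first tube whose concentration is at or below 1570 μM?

tube 4

Tube n has concentration 88.4 mM / 3ⁿ.
Need 3ⁿ ≥ 88.4 mM / 1570 μM = 56.3, so n ≥ 3.67.
First such tube: n = 4.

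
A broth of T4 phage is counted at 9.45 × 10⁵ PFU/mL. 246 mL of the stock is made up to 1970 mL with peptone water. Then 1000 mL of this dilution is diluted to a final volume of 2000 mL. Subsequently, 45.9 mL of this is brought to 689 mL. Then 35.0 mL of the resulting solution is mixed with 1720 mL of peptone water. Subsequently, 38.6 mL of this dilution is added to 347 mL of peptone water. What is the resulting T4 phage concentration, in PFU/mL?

7.85 PFU/mL

Overall dilution factor = 8.008 × 2 × 15.01 × 50.14 × 9.990 = 1.20 × 10⁵.
9.45 × 10⁵ PFU/mL / 1.20 × 10⁵ = 7.85 PFU/mL.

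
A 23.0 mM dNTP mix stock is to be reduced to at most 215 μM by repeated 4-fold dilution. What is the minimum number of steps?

4

Need 4ⁿ ≥ 107, so n ≥ log(107)/log(4) = 3.37.
Minimum whole steps: n = 4.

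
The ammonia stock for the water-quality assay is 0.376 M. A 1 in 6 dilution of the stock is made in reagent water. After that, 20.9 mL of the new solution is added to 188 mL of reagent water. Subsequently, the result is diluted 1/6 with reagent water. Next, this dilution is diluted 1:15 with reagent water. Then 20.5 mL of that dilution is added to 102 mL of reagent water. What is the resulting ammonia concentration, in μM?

11.7 μM

Overall dilution factor = 6 × 9.995 × 6 × 15 × 5.976 = 3.23 × 10⁴.
0.376 M / 3.23 × 10⁴ = 1.17 × 10⁻⁵ M = 11.7 μM.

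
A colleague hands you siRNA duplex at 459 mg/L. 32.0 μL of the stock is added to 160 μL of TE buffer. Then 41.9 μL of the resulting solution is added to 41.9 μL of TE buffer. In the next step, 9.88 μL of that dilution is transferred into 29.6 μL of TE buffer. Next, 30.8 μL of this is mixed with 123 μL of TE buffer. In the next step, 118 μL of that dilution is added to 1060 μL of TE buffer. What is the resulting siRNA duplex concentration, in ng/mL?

Overall dilution factor = 6 × 2 × 3.996 × 4.994 × 9.983 = 2390.
459 mg/L / 2390 = 0.192 mg/L = 192 ng/mL.

192 ng/mL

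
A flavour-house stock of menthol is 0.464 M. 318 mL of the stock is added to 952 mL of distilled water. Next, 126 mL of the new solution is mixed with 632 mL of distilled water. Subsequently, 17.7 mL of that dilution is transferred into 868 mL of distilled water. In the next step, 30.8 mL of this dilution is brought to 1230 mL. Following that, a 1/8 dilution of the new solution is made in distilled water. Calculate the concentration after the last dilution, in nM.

Overall dilution factor = 3.994 × 6.016 × 50.04 × 39.94 × 8 = 3.84 × 10⁵.
0.464 M / 3.84 × 10⁵ = 1.21 × 10⁻⁶ M = 1210 nM.

1210 nM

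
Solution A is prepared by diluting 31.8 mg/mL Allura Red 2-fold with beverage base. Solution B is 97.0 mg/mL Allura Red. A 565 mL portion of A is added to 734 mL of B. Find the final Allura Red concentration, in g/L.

C_A = 31.8 mg/mL / 2 = 15.9 mg/mL.
C_mix = (C_A·V_A + C_B·V_B)/(V_A + V_B) = (15.9×565 + 97.0×734) / 1299 = 61.7 mg/mL = 61.7 g/L.

61.7 g/L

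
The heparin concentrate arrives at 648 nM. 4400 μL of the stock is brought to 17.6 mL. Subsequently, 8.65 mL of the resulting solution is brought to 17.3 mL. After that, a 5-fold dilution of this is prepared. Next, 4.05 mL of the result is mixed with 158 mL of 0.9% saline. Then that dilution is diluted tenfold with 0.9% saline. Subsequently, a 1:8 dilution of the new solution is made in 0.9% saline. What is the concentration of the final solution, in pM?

5.06 pM

Overall dilution factor = 4 × 2 × 5 × 40.01 × 10 × 8 = 1.28 × 10⁵.
648 nM / 1.28 × 10⁵ = 5.06 × 10⁻³ nM = 5.06 pM.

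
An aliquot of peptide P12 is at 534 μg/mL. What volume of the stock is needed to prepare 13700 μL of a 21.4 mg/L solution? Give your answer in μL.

549 μL

21.4 mg/L = 21.4 μg/mL.
V₁ = C₂V₂/C₁ = 21.4 × 13700 / 534 = 549 μL.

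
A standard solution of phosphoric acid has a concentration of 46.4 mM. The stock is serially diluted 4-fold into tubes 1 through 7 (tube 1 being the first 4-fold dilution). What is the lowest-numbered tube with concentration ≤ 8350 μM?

tube 2

Tube n has concentration 46.4 mM / 4ⁿ.
Need 4ⁿ ≥ 46.4 mM / 8350 μM = 5.56, so n ≥ 1.24.
First such tube: n = 2.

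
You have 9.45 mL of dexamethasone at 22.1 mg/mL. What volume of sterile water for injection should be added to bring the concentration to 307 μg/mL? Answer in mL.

671 mL

307 μg/mL = 0.307 mg/mL.
V₂ = C₁V₁/C₂ = 22.1 × 9.45 / 0.307 = 680 mL.
Diluent to add = V₂ − V₁ = 680 − 9.45 = 671 mL.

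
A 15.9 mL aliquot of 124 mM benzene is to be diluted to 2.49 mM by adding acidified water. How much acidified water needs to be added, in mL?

V₂ = C₁V₁/C₂ = 124 × 15.9 / 2.49 = 792 mL.
Diluent to add = V₂ − V₁ = 792 − 15.9 = 776 mL.

776 mL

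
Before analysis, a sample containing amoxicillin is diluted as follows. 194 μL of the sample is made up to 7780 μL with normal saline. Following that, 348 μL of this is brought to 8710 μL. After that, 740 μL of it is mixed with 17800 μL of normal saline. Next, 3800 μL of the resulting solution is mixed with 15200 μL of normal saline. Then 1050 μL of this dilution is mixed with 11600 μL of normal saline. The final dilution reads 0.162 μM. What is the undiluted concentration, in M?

0.245 M

Overall dilution factor = 40.10 × 25.03 × 25.05 × 5 × 12.05 = 1.51 × 10⁶.
Original = 0.162 μM × 1.51 × 10⁶ = 2.45 × 10⁵ μM = 0.245 M.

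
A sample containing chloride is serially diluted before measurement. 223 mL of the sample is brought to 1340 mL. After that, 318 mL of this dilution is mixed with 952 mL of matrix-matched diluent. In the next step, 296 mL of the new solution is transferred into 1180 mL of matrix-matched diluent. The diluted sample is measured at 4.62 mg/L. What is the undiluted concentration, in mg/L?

553 mg/L

Overall dilution factor = 6.009 × 3.994 × 4.986 = 120.
Original = 4.62 mg/L × 120 = 553 mg/L.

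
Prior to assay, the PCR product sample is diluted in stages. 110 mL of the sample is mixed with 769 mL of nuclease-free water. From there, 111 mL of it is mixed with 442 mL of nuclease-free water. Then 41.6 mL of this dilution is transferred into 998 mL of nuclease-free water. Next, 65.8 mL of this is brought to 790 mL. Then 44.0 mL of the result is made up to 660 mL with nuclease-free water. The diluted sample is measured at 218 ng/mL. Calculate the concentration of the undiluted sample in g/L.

Overall dilution factor = 7.991 × 4.982 × 24.99 × 12.01 × 15 = 1.79 × 10⁵.
Original = 218 ng/mL × 1.79 × 10⁵ = 3.91 × 10⁷ ng/mL = 39.1 g/L.

39.1 g/L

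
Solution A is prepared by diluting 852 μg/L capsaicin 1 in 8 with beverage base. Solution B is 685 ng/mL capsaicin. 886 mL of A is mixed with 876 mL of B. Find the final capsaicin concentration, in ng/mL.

C_A = 852 μg/L / 8 = 106 μg/L.
C_B = 685 ng/mL = 685 μg/L.
C_mix = (C_A·V_A + C_B·V_B)/(V_A + V_B) = (106×886 + 685×876) / 1762 = 394 μg/L = 394 ng/mL.

394 ng/mL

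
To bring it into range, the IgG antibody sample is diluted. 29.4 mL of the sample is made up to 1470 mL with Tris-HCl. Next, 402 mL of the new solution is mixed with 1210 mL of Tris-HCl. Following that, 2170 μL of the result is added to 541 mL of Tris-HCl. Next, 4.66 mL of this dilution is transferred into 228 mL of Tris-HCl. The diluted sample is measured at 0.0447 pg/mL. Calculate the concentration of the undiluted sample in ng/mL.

Overall dilution factor = 50 × 4.010 × 250.3 × 49.93 = 2.51 × 10⁶.
Original = 0.0447 pg/mL × 2.51 × 10⁶ = 1.12 × 10⁵ pg/mL = 112 ng/mL.

112 ng/mL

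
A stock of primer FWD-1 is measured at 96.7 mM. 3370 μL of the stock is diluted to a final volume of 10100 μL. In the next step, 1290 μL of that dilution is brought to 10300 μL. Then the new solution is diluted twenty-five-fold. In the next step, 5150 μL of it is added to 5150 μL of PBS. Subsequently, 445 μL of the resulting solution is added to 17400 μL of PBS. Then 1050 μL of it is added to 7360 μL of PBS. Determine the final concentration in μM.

0.252 μM

Overall dilution factor = 2.997 × 7.984 × 25 × 2 × 40.10 × 8.010 = 3.84 × 10⁵.
96.7 mM / 3.84 × 10⁵ = 2.52 × 10⁻⁴ mM = 0.252 μM.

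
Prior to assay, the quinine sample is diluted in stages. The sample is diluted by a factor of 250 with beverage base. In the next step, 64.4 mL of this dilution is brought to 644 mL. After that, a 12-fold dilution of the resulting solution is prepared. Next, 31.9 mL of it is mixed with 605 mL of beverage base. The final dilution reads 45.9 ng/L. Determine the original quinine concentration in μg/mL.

27.5 μg/mL

Overall dilution factor = 250 × 10 × 12 × 19.97 = 5.99 × 10⁵.
Original = 45.9 ng/L × 5.99 × 10⁵ = 2.75 × 10⁷ ng/L = 27.5 μg/mL.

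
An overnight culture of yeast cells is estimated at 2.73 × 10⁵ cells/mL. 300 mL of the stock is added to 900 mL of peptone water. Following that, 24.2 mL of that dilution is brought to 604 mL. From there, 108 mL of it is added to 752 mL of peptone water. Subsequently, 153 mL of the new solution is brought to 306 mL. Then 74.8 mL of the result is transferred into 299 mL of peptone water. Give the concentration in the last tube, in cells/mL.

34.4 cells/mL

Overall dilution factor = 4 × 24.96 × 7.963 × 2 × 4.997 = 7946.
2.73 × 10⁵ cells/mL / 7946 = 34.4 cells/mL.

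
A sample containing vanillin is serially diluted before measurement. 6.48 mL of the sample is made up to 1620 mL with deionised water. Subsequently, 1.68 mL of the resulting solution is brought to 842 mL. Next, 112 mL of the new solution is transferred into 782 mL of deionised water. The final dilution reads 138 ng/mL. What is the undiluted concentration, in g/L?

138 g/L

Overall dilution factor = 250 × 501.2 × 7.982 = 1.00 × 10⁶.
Original = 138 ng/mL × 1.00 × 10⁶ = 1.38 × 10⁸ ng/mL = 138 g/L.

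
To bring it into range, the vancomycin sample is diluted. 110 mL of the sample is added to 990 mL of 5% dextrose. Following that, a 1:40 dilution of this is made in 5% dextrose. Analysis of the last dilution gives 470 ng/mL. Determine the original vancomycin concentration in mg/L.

188 mg/L

Overall dilution factor = 10 × 40 = 400.
Original = 470 ng/mL × 400 = 1.88 × 10⁵ ng/mL = 188 mg/L.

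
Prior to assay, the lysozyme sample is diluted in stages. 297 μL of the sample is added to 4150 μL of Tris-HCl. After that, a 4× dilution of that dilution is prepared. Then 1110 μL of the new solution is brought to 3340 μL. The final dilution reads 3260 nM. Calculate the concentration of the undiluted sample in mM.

Overall dilution factor = 14.97 × 4 × 3.009 = 180.
Original = 3260 nM × 180 = 5.88 × 10⁵ nM = 0.588 mM.

0.588 mM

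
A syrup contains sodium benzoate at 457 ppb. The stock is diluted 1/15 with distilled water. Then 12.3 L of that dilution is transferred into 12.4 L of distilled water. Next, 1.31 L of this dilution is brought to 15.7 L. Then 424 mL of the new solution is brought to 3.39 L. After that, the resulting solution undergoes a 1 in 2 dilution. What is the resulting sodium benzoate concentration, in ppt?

79.2 ppt

Overall dilution factor = 15 × 2.008 × 11.98 × 7.995 × 2 = 5773.
457 ppb / 5773 = 0.0792 ppb = 79.2 ppt.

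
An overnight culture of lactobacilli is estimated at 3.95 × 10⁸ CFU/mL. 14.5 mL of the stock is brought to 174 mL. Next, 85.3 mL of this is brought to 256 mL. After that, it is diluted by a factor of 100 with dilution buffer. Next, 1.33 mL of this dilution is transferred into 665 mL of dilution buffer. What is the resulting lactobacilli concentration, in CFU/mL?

Overall dilution factor = 12 × 3.001 × 100 × 501 = 1.80 × 10⁶.
3.95 × 10⁸ CFU/mL / 1.80 × 10⁶ = 219 CFU/mL.

219 CFU/mL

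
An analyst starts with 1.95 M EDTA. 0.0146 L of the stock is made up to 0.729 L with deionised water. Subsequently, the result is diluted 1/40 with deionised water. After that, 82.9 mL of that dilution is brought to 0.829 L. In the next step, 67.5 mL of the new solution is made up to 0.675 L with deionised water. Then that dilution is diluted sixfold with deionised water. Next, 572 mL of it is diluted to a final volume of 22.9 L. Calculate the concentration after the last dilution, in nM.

Overall dilution factor = 49.93 × 40 × 10 × 10 × 6 × 40.03 = 4.80 × 10⁷.
1.95 M / 4.80 × 10⁷ = 4.06 × 10⁻⁸ M = 40.6 nM.

40.6 nM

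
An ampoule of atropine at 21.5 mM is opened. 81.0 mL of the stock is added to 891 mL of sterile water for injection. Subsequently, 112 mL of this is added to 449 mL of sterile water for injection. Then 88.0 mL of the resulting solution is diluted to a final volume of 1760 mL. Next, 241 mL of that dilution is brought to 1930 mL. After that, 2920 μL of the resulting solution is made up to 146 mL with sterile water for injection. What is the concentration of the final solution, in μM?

0.0447 μM

Overall dilution factor = 12 × 5.009 × 20 × 8.008 × 50 = 4.81 × 10⁵.
21.5 mM / 4.81 × 10⁵ = 4.47 × 10⁻⁵ mM = 0.0447 μM.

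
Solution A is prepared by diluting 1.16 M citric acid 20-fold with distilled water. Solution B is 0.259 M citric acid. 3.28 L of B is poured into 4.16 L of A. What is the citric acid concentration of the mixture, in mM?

C_A = 1.16 M / 20 = 0.0580 M.
C_mix = (C_A·V_A + C_B·V_B)/(V_A + V_B) = (0.0580×4.16 + 0.259×3.28) / 7.440 = 0.147 M = 147 mM.

147 mM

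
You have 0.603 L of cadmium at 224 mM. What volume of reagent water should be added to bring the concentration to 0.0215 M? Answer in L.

5.68 L

0.0215 M = 21.5 mM.
V₂ = C₁V₁/C₂ = 224 × 0.603 / 21.5 = 6.28 L.
Diluent to add = V₂ − V₁ = 6.28 − 0.603 = 5.68 L.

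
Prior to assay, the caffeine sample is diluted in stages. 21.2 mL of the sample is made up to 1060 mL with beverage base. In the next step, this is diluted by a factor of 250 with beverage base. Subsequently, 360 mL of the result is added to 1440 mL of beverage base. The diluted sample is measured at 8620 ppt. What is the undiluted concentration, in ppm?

Overall dilution factor = 50 × 250 × 5 = 6.25 × 10⁴.
Original = 8620 ppt × 6.25 × 10⁴ = 5.39 × 10⁸ ppt = 539 ppm.

539 ppm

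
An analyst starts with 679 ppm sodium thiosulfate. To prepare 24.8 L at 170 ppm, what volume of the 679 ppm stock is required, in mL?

V₁ = C₂V₂/C₁ = 170 × 24.8 / 679 = 6.21 L = 6210 mL.

6210 mL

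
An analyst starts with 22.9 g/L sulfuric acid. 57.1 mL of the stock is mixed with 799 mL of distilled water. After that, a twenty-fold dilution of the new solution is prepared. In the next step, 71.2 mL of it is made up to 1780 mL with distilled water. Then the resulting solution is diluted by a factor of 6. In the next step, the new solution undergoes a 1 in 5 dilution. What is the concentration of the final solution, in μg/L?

102 μg/L

Overall dilution factor = 14.99 × 20 × 25 × 6 × 5 = 2.25 × 10⁵.
22.9 g/L / 2.25 × 10⁵ = 1.02 × 10⁻⁴ g/L = 102 μg/L.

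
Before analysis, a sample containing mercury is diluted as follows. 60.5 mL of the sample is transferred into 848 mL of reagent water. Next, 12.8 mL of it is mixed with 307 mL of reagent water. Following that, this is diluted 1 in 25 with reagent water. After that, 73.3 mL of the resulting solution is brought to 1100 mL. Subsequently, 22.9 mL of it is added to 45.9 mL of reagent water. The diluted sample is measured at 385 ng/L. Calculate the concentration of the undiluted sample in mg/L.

163 mg/L

Overall dilution factor = 15.02 × 24.98 × 25 × 15.01 × 3.004 = 4.23 × 10⁵.
Original = 385 ng/L × 4.23 × 10⁵ = 1.63 × 10⁸ ng/L = 163 mg/L.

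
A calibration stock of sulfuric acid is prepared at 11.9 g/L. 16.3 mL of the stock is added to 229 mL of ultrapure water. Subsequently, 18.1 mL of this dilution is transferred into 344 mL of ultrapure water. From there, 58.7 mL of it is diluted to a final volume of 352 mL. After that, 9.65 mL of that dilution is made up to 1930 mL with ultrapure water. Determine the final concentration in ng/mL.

Overall dilution factor = 15.05 × 20.01 × 5.997 × 200 = 3.61 × 10⁵.
11.9 g/L / 3.61 × 10⁵ = 3.30 × 10⁻⁵ g/L = 33.0 ng/mL.

33.0 ng/mL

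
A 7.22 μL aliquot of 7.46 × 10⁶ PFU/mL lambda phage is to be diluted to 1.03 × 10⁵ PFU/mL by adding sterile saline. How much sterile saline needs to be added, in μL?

516 μL

V₂ = C₁V₁/C₂ = 7.46 × 10⁶ × 7.22 / 1.03 × 10⁵ = 523 μL.
Diluent to add = V₂ − V₁ = 523 − 7.22 = 516 μL.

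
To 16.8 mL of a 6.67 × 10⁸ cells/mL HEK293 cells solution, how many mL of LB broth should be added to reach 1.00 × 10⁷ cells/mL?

V₂ = C₁V₁/C₂ = 6.67 × 10⁸ × 16.8 / 1.00 × 10⁷ = 1121 mL.
Diluent to add = V₂ − V₁ = 1121 − 16.8 = 1100 mL.

1100 mL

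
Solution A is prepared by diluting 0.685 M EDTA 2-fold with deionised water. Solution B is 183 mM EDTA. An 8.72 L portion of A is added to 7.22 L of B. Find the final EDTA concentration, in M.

C_A = 0.685 M / 2 = 0.343 M.
C_B = 183 mM = 0.183 M.
C_mix = (C_A·V_A + C_B·V_B)/(V_A + V_B) = (0.343×8.72 + 0.183×7.22) / 15.94 = 0.270 M.

0.270 M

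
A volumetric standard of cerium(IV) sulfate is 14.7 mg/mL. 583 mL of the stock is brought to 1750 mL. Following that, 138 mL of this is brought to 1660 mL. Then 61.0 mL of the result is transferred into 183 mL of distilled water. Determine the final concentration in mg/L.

102 mg/L

Overall dilution factor = 3.002 × 12.03 × 4 = 144.
14.7 mg/mL / 144 = 0.102 mg/mL = 102 mg/L.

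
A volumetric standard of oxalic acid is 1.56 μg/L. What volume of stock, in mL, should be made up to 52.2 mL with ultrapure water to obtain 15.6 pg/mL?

0.522 mL

15.6 pg/mL = 0.0156 μg/L.
V₁ = C₂V₂/C₁ = 0.0156 × 52.2 / 1.56 = 0.522 mL.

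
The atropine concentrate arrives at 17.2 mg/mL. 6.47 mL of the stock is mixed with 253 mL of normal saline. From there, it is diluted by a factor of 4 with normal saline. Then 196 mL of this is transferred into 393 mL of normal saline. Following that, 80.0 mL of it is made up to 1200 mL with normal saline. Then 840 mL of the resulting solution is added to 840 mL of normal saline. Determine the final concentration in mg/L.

Overall dilution factor = 40.10 × 4 × 3.005 × 15 × 2 = 1.45 × 10⁴.
17.2 mg/mL / 1.45 × 10⁴ = 1.19 × 10⁻³ mg/mL = 1.19 mg/L.

1.19 mg/L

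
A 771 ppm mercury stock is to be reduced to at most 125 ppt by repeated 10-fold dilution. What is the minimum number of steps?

Need 10ⁿ ≥ 6.17 × 10⁶, so n ≥ log(6.17 × 10⁶)/log(10) = 6.79.
Minimum whole steps: n = 7.

7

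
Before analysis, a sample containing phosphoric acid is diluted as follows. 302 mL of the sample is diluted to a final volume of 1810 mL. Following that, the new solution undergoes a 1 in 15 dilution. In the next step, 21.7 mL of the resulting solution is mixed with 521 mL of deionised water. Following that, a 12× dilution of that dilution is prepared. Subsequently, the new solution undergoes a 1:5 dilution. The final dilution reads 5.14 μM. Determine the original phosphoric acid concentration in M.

Overall dilution factor = 5.993 × 15 × 25.01 × 12 × 5 = 1.35 × 10⁵.
Original = 5.14 μM × 1.35 × 10⁵ = 6.93 × 10⁵ μM = 0.693 M.

0.693 M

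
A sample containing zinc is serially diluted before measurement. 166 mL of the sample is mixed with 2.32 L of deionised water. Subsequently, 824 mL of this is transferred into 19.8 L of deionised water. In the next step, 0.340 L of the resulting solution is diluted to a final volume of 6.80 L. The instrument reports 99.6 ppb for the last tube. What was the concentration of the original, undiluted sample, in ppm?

Overall dilution factor = 14.98 × 25.03 × 20 = 7497.
Original = 99.6 ppb × 7497 = 7.47 × 10⁵ ppb = 747 ppm.

747 ppm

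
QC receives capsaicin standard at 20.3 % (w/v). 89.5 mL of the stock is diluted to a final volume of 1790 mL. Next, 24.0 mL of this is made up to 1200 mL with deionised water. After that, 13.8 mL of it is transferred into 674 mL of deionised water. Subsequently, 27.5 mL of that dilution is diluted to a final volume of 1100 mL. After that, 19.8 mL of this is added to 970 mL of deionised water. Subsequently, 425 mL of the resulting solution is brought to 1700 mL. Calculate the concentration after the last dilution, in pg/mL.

Overall dilution factor = 20 × 50 × 49.84 × 40 × 49.99 × 4 = 3.99 × 10⁸.
20.3 % (w/v) / 3.99 × 10⁸ = 5.09 × 10⁻⁸ % (w/v) = 509 pg/mL.

509 pg/mL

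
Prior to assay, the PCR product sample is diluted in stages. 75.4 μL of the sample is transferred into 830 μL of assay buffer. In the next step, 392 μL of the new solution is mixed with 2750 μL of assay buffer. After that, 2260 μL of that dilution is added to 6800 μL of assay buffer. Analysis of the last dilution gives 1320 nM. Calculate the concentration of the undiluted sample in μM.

509 μM

Overall dilution factor = 12.01 × 8.015 × 4.009 = 386.
Original = 1320 nM × 386 = 5.09 × 10⁵ nM = 509 μM.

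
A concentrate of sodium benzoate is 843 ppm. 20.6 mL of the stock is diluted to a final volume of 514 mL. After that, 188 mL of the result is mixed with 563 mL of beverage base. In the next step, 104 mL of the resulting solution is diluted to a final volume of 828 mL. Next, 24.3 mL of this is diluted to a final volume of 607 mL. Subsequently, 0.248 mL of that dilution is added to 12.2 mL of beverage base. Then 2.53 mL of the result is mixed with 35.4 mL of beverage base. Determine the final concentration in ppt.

Overall dilution factor = 24.95 × 3.995 × 7.962 × 24.98 × 50.19 × 14.99 = 1.49 × 10⁷.
843 ppm / 1.49 × 10⁷ = 5.65 × 10⁻⁵ ppm = 56.5 ppt.

56.5 ppt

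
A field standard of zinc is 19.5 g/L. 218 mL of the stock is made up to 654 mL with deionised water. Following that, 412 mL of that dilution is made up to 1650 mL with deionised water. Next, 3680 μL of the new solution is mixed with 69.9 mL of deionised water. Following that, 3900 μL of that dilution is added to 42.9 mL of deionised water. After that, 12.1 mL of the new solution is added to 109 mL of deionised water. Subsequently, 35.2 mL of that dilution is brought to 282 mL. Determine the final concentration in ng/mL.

84.4 ng/mL

Overall dilution factor = 3 × 4.005 × 19.99 × 12 × 10.01 × 8.011 = 2.31 × 10⁵.
19.5 g/L / 2.31 × 10⁵ = 8.44 × 10⁻⁵ g/L = 84.4 ng/mL.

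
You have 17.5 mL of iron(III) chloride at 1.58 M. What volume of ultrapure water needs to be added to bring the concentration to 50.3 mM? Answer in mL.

50.3 mM = 0.0503 M.
V₂ = C₁V₁/C₂ = 1.58 × 17.5 / 0.0503 = 550 mL.
Diluent to add = V₂ − V₁ = 550 − 17.5 = 532 mL.

532 mL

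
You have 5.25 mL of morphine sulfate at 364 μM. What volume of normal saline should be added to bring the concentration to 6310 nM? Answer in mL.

298 mL

6310 nM = 6.31 μM.
V₂ = C₁V₁/C₂ = 364 × 5.25 / 6.31 = 303 mL.
Diluent to add = V₂ − V₁ = 303 − 5.25 = 298 mL.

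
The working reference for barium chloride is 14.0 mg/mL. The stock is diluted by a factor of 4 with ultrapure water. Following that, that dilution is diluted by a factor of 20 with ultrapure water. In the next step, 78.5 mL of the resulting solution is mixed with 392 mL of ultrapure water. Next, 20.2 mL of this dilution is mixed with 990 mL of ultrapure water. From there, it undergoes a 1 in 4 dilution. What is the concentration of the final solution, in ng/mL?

146 ng/mL

Overall dilution factor = 4 × 20 × 5.994 × 50.01 × 4 = 9.59 × 10⁴.
14.0 mg/mL / 9.59 × 10⁴ = 1.46 × 10⁻⁴ mg/mL = 146 ng/mL.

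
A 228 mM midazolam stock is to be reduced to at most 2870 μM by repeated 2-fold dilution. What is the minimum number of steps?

Need 2ⁿ ≥ 79.4, so n ≥ log(79.4)/log(2) = 6.31.
Minimum whole steps: n = 7.

7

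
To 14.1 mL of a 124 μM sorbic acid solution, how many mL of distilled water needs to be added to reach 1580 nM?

1090 mL

1580 nM = 1.58 μM.
V₂ = C₁V₁/C₂ = 124 × 14.1 / 1.58 = 1107 mL.
Diluent to add = V₂ − V₁ = 1107 − 14.1 = 1090 mL.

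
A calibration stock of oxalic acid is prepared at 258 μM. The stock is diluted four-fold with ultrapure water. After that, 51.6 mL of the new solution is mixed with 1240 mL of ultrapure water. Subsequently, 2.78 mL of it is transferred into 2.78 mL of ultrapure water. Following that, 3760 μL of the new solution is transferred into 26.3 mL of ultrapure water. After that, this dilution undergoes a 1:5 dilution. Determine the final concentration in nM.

Overall dilution factor = 4 × 25.03 × 2 × 7.995 × 5 = 8005.
258 μM / 8005 = 0.0322 μM = 32.2 nM.

32.2 nM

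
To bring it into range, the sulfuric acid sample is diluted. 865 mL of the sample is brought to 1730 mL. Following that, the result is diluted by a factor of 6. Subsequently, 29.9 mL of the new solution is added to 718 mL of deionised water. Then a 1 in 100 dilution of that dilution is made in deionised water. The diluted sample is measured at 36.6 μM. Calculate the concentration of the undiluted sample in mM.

Overall dilution factor = 2 × 6 × 25.01 × 100 = 3.00 × 10⁴.
Original = 36.6 μM × 3.00 × 10⁴ = 1.10 × 10⁶ μM = 1100 mM.

1100 mM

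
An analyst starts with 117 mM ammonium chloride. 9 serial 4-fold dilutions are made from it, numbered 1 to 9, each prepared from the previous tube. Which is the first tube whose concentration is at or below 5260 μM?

tube 3

Tube n has concentration 117 mM / 4ⁿ.
Need 4ⁿ ≥ 117 mM / 5260 μM = 22.2, so n ≥ 2.24.
First such tube: n = 3.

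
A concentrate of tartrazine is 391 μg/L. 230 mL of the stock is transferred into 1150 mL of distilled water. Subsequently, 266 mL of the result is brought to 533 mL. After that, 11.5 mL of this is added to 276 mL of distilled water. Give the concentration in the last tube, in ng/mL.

Overall dilution factor = 6 × 2.004 × 25 = 301.
391 μg/L / 301 = 1.30 μg/L = 1.30 ng/mL.

1.30 ng/mL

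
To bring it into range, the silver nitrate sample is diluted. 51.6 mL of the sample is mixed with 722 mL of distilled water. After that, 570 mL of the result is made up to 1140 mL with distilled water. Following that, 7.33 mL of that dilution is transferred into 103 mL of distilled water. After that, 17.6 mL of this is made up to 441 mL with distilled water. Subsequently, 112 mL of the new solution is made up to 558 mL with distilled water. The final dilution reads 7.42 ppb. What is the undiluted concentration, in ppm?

418 ppm

Overall dilution factor = 14.99 × 2 × 15.05 × 25.06 × 4.982 = 5.63 × 10⁴.
Original = 7.42 ppb × 5.63 × 10⁴ = 4.18 × 10⁵ ppb = 418 ppm.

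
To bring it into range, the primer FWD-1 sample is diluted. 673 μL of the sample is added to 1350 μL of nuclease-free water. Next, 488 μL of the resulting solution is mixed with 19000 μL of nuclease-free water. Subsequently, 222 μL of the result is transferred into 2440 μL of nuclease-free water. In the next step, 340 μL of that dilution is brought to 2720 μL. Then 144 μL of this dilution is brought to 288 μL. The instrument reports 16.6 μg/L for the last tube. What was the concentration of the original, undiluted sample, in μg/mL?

382 μg/mL

Overall dilution factor = 3.006 × 39.93 × 11.99 × 8 × 2 = 2.30 × 10⁴.
Original = 16.6 μg/L × 2.30 × 10⁴ = 3.82 × 10⁵ μg/L = 382 μg/mL.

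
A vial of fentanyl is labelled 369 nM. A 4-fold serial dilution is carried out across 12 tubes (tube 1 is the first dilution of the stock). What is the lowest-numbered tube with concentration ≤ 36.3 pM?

Tube n has concentration 369 nM / 4ⁿ.
Need 4ⁿ ≥ 369 nM / 36.3 pM = 1.02 × 10⁴, so n ≥ 6.66.
First such tube: n = 7.

tube 7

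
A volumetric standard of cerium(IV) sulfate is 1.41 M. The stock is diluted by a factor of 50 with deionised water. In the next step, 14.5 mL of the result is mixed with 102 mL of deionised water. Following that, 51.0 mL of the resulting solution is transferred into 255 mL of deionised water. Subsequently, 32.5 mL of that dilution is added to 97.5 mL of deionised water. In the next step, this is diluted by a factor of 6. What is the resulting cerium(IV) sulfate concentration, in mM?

Overall dilution factor = 50 × 8.034 × 6 × 4 × 6 = 5.78 × 10⁴.
1.41 M / 5.78 × 10⁴ = 2.44 × 10⁻⁵ M = 0.0244 mM.

0.0244 mM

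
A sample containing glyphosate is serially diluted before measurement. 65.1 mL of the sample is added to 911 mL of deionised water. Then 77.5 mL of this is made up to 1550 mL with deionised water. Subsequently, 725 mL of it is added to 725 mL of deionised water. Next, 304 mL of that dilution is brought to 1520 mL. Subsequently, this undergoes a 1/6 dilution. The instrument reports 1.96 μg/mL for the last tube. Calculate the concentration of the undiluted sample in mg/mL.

Overall dilution factor = 14.99 × 20 × 2 × 5 × 6 = 1.80 × 10⁴.
Original = 1.96 μg/mL × 1.80 × 10⁴ = 3.53 × 10⁴ μg/mL = 35.3 mg/mL.

35.3 mg/mL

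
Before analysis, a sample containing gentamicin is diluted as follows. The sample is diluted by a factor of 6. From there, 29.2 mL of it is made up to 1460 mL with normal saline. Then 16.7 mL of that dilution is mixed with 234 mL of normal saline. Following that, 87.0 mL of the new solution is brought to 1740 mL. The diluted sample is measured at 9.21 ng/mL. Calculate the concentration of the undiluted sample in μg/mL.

Overall dilution factor = 6 × 50 × 15.01 × 20 = 9.01 × 10⁴.
Original = 9.21 ng/mL × 9.01 × 10⁴ = 8.30 × 10⁵ ng/mL = 830 μg/mL.

830 μg/mL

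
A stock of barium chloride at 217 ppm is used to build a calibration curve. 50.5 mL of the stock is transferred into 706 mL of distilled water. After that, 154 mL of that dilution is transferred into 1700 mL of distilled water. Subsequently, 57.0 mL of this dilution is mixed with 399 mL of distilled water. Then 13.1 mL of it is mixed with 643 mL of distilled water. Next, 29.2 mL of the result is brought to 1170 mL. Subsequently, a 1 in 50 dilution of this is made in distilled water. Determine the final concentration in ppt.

Overall dilution factor = 14.98 × 12.04 × 8 × 50.08 × 40.07 × 50 = 1.45 × 10⁸.
217 ppm / 1.45 × 10⁸ = 1.50 × 10⁻⁶ ppm = 1.50 ppt.

1.50 ppt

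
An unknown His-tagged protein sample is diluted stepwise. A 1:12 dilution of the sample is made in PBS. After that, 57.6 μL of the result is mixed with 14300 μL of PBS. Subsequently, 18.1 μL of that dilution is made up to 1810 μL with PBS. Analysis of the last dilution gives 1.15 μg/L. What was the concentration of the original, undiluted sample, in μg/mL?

Overall dilution factor = 12 × 249.3 × 100 = 2.99 × 10⁵.
Original = 1.15 μg/L × 2.99 × 10⁵ = 3.44 × 10⁵ μg/L = 344 μg/mL.

344 μg/mL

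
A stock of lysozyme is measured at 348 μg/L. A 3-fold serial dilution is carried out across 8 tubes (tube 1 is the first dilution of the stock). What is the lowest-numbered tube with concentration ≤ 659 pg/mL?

tube 6

Tube n has concentration 348 μg/L / 3ⁿ.
Need 3ⁿ ≥ 348 μg/L / 659 pg/mL = 528, so n ≥ 5.71.
First such tube: n = 6.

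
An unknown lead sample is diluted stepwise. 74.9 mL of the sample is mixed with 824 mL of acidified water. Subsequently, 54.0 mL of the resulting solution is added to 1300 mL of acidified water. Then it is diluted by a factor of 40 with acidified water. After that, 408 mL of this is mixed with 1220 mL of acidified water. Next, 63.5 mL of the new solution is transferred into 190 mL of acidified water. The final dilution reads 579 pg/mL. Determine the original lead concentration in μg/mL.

111 μg/mL

Overall dilution factor = 12.00 × 25.07 × 40 × 3.990 × 3.992 = 1.92 × 10⁵.
Original = 579 pg/mL × 1.92 × 10⁵ = 1.11 × 10⁸ pg/mL = 111 μg/mL.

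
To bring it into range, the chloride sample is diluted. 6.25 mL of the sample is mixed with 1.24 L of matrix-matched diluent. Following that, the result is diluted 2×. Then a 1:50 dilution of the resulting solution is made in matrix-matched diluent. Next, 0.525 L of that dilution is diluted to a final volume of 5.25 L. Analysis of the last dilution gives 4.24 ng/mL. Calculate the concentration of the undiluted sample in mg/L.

845 mg/L

Overall dilution factor = 199.4 × 2 × 50 × 10 = 1.99 × 10⁵.
Original = 4.24 ng/mL × 1.99 × 10⁵ = 8.45 × 10⁵ ng/mL = 845 mg/L.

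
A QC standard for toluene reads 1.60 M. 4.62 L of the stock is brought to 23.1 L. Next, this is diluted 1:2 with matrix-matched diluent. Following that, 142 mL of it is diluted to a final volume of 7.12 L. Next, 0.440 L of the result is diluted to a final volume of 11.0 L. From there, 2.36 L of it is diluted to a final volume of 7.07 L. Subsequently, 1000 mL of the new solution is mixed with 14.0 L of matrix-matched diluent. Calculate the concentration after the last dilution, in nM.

2840 nM

Overall dilution factor = 5 × 2 × 50.14 × 25 × 2.996 × 15 = 5.63 × 10⁵.
1.60 M / 5.63 × 10⁵ = 2.84 × 10⁻⁶ M = 2840 nM.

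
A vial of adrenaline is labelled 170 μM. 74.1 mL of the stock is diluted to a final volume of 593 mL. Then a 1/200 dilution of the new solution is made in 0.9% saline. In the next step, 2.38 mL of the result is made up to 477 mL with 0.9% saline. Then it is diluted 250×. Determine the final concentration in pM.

Overall dilution factor = 8.003 × 200 × 200.4 × 250 = 8.02 × 10⁷.
170 μM / 8.02 × 10⁷ = 2.12 × 10⁻⁶ μM = 2.12 pM.

2.12 pM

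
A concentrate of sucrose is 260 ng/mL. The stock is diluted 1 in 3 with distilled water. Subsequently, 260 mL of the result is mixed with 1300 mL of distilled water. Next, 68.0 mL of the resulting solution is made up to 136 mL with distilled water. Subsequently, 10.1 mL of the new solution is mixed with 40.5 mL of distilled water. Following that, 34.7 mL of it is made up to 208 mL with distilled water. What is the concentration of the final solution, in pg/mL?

240 pg/mL

Overall dilution factor = 3 × 6 × 2 × 5.010 × 5.994 = 1081.
260 ng/mL / 1081 = 0.240 ng/mL = 240 pg/mL.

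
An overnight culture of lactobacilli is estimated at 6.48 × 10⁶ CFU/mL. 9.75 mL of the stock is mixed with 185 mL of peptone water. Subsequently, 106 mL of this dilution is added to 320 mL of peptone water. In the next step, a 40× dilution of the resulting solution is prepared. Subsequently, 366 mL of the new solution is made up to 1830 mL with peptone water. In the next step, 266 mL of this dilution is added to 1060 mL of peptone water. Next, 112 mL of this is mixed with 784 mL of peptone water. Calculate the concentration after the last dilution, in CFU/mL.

10.1 CFU/mL

Overall dilution factor = 19.97 × 4.019 × 40 × 5 × 4.985 × 8 = 6.40 × 10⁵.
6.48 × 10⁶ CFU/mL / 6.40 × 10⁵ = 10.1 CFU/mL.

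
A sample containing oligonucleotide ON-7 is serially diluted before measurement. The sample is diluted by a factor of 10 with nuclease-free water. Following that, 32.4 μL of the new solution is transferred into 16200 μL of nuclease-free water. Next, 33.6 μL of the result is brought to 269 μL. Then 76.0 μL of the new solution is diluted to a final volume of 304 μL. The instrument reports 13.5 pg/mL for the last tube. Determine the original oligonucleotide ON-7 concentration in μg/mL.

Overall dilution factor = 10 × 501 × 8.006 × 4 = 1.60 × 10⁵.
Original = 13.5 pg/mL × 1.60 × 10⁵ = 2.17 × 10⁶ pg/mL = 2.17 μg/mL.

2.17 μg/mL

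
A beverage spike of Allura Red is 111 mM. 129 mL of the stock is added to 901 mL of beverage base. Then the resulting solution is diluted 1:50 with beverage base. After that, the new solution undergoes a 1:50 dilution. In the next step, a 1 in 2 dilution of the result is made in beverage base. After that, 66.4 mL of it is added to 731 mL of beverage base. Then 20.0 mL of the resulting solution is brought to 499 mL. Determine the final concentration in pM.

Overall dilution factor = 7.984 × 50 × 50 × 2 × 12.01 × 24.95 = 1.20 × 10⁷.
111 mM / 1.20 × 10⁷ = 9.28 × 10⁻⁶ mM = 9280 pM.

9280 pM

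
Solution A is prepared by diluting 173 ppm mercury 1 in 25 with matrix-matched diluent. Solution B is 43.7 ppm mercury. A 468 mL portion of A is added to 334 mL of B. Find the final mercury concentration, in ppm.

22.2 ppm

C_A = 173 ppm / 25 = 6.92 ppm.
C_mix = (C_A·V_A + C_B·V_B)/(V_A + V_B) = (6.92×468 + 43.7×334) / 802.0 = 22.2 ppm.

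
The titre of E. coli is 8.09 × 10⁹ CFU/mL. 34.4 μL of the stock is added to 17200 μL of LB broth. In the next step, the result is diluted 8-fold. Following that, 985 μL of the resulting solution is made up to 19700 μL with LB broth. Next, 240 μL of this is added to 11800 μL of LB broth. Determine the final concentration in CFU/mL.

Overall dilution factor = 501 × 8 × 20 × 50.17 = 4.02 × 10⁶.
8.09 × 10⁹ CFU/mL / 4.02 × 10⁶ = 2010 CFU/mL.

2010 CFU/mL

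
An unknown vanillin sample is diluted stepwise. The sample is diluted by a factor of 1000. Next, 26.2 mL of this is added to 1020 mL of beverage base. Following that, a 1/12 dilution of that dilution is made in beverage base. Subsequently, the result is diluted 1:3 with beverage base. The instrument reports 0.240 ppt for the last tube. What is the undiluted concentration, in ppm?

Overall dilution factor = 1000 × 39.93 × 12 × 3 = 1.44 × 10⁶.
Original = 0.240 ppt × 1.44 × 10⁶ = 3.45 × 10⁵ ppt = 0.345 ppm.

0.345 ppm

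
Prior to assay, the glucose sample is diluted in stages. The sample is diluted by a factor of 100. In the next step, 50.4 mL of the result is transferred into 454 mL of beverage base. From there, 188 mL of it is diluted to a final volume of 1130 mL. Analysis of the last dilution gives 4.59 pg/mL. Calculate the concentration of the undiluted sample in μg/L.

Overall dilution factor = 100 × 10.01 × 6.011 = 6015.
Original = 4.59 pg/mL × 6015 = 2.76 × 10⁴ pg/mL = 27.6 μg/L.

27.6 μg/L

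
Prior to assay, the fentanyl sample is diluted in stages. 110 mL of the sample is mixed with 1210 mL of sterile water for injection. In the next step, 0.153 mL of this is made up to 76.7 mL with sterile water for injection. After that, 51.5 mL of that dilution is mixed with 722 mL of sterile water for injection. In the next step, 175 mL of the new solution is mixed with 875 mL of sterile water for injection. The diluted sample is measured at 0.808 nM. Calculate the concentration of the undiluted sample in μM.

Overall dilution factor = 12 × 501.3 × 15.02 × 6 = 5.42 × 10⁵.
Original = 0.808 nM × 5.42 × 10⁵ = 4.38 × 10⁵ nM = 438 μM.

438 μM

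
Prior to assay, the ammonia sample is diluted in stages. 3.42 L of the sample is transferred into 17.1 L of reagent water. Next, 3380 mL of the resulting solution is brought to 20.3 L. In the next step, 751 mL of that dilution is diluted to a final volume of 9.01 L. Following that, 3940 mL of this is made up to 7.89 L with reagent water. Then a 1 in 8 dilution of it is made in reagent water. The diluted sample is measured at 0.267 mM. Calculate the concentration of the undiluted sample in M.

1.85 M

Overall dilution factor = 6 × 6.006 × 12.00 × 2.003 × 8 = 6926.
Original = 0.267 mM × 6926 = 1849 mM = 1.85 M.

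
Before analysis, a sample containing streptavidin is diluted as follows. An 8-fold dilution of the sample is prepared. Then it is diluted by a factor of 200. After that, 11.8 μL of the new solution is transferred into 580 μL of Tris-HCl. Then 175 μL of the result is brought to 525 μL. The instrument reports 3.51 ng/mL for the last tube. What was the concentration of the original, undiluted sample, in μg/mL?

Overall dilution factor = 8 × 200 × 50.15 × 3 = 2.41 × 10⁵.
Original = 3.51 ng/mL × 2.41 × 10⁵ = 8.45 × 10⁵ ng/mL = 845 μg/mL.

845 μg/mL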